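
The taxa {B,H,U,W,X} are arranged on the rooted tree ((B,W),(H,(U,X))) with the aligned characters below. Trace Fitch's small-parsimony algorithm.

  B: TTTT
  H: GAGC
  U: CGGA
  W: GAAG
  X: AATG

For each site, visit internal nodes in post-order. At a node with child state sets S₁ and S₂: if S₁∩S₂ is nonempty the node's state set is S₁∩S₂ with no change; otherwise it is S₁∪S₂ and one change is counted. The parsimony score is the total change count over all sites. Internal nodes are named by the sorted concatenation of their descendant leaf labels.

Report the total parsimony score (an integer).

[col 0] BW: children B:{T}, W:{G} ∪→ {G,T}; cost 1
[col 0] UX: children U:{C}, X:{A} ∪→ {A,C}; cost 1
[col 0] HUX: children H:{G}, UX:{A,C} ∪→ {A,C,G}; cost 1
[col 0] BHUWX: children BW:{G,T}, HUX:{A,C,G} ∩→ {G}; cost 0
[col 1] BW: children B:{T}, W:{A} ∪→ {A,T}; cost 1
[col 1] UX: children U:{G}, X:{A} ∪→ {A,G}; cost 1
[col 1] HUX: children H:{A}, UX:{A,G} ∩→ {A}; cost 0
[col 1] BHUWX: children BW:{A,T}, HUX:{A} ∩→ {A}; cost 0
[col 2] BW: children B:{T}, W:{A} ∪→ {A,T}; cost 1
[col 2] UX: children U:{G}, X:{T} ∪→ {G,T}; cost 1
[col 2] HUX: children H:{G}, UX:{G,T} ∩→ {G}; cost 0
[col 2] BHUWX: children BW:{A,T}, HUX:{G} ∪→ {A,G,T}; cost 1
[col 3] BW: children B:{T}, W:{G} ∪→ {G,T}; cost 1
[col 3] UX: children U:{A}, X:{G} ∪→ {A,G}; cost 1
[col 3] HUX: children H:{C}, UX:{A,G} ∪→ {A,C,G}; cost 1
[col 3] BHUWX: children BW:{G,T}, HUX:{A,C,G} ∩→ {G}; cost 0
per-site changes: [3, 2, 3, 3]; total = 11

11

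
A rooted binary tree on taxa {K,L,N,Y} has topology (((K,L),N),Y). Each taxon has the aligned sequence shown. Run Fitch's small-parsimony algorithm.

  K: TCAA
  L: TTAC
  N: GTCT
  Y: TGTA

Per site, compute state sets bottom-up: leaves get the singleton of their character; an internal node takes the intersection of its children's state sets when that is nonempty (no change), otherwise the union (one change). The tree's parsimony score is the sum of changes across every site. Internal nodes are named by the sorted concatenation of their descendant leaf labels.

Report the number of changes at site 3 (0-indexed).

[col 0] KL: children K:{T}, L:{T} ∩→ {T}; cost 0
[col 0] KLN: children KL:{T}, N:{G} ∪→ {G,T}; cost 1
[col 0] KLNY: children KLN:{G,T}, Y:{T} ∩→ {T}; cost 0
[col 1] KL: children K:{C}, L:{T} ∪→ {C,T}; cost 1
[col 1] KLN: children KL:{C,T}, N:{T} ∩→ {T}; cost 0
[col 1] KLNY: children KLN:{T}, Y:{G} ∪→ {G,T}; cost 1
[col 2] KL: children K:{A}, L:{A} ∩→ {A}; cost 0
[col 2] KLN: children KL:{A}, N:{C} ∪→ {A,C}; cost 1
[col 2] KLNY: children KLN:{A,C}, Y:{T} ∪→ {A,C,T}; cost 1
[col 3] KL: children K:{A}, L:{C} ∪→ {A,C}; cost 1
[col 3] KLN: children KL:{A,C}, N:{T} ∪→ {A,C,T}; cost 1
[col 3] KLNY: children KLN:{A,C,T}, Y:{A} ∩→ {A}; cost 0
per-site changes: [1, 2, 2, 2]; total = 7

2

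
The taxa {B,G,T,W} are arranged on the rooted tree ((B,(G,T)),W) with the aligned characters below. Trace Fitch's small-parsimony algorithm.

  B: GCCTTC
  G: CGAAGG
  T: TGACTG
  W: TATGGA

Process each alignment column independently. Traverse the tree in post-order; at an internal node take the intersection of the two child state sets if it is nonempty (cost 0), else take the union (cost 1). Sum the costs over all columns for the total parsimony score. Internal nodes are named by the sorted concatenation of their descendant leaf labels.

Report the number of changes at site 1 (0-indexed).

2

GT@0: {C} ∪ {T} = {C,T} (union, +1)
BGT@0: {G} ∪ {C,T} = {C,G,T} (union, +1)
BGTW@0: {C,G,T} ∩ {T} = {T} (intersection, +0)
GT@1: {G} ∩ {G} = {G} (intersection, +0)
BGT@1: {C} ∪ {G} = {C,G} (union, +1)
BGTW@1: {C,G} ∪ {A} = {A,C,G} (union, +1)
GT@2: {A} ∩ {A} = {A} (intersection, +0)
BGT@2: {C} ∪ {A} = {A,C} (union, +1)
BGTW@2: {A,C} ∪ {T} = {A,C,T} (union, +1)
GT@3: {A} ∪ {C} = {A,C} (union, +1)
BGT@3: {T} ∪ {A,C} = {A,C,T} (union, +1)
BGTW@3: {A,C,T} ∪ {G} = {A,C,G,T} (union, +1)
GT@4: {G} ∪ {T} = {G,T} (union, +1)
BGT@4: {T} ∩ {G,T} = {T} (intersection, +0)
BGTW@4: {T} ∪ {G} = {G,T} (union, +1)
GT@5: {G} ∩ {G} = {G} (intersection, +0)
BGT@5: {C} ∪ {G} = {C,G} (union, +1)
BGTW@5: {C,G} ∪ {A} = {A,C,G} (union, +1)
per-site changes: [2, 2, 2, 3, 2, 2]; total = 13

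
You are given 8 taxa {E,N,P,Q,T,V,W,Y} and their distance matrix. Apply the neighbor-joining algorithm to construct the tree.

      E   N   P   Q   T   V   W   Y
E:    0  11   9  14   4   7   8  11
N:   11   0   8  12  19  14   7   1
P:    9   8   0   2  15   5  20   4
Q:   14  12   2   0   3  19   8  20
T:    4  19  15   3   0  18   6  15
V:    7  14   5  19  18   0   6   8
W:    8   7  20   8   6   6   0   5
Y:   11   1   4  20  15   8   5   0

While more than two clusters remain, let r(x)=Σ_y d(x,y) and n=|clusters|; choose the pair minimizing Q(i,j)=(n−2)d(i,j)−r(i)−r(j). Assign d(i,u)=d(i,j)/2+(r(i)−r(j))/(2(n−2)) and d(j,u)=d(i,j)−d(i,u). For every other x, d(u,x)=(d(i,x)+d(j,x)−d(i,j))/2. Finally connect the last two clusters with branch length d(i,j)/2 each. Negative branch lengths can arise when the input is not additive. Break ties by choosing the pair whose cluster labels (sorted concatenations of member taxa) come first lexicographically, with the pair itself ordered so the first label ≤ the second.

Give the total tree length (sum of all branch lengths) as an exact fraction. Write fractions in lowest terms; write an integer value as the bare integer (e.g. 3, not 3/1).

iteration 1: select Q,T (d=3, Q=-140); attach at lengths (4/3, 5/3); label the merged cluster QT
  updated: d(E,QT)=15/2, d(N,QT)=14, d(P,QT)=7, d(QT,V)=17, d(QT,W)=11/2, d(QT,Y)=16
iteration 2: select N,Y (d=1, Q=-95); attach at lengths (3/2, -1/2); label the merged cluster NY
  updated: d(E,NY)=21/2, d(NY,P)=11/2, d(NY,QT)=29/2, d(NY,V)=21/2, d(NY,W)=11/2
iteration 3: select QT,W (d=11/2, Q=-149/2); attach at lengths (57/16, 31/16); label the merged cluster QTW
  updated: d(E,QTW)=5, d(NY,QTW)=29/4, d(P,QTW)=43/4, d(QTW,V)=35/4
iteration 4: select E,QTW (d=5, Q=-193/4); attach at lengths (59/24, 61/24); label the merged cluster EQTW
  updated: d(EQTW,NY)=51/8, d(EQTW,P)=59/8, d(EQTW,V)=43/8
iteration 5: select EQTW,V (d=43/8, Q=-117/4); attach at lengths (9/4, 25/8); label the merged cluster EQTVW
  updated: d(EQTVW,NY)=23/4, d(EQTVW,P)=7/2
iteration 6: select EQTVW,NY (d=23/4, Q=-59/4); attach at lengths (15/8, 31/8); label the merged cluster ENQTVWY
  updated: d(ENQTVWY,P)=13/8
iteration 7: select ENQTVWY,P (d=13/8); attach at lengths (13/16, 13/16); label the merged cluster ENPQTVWY
final tree: ((((E:59/24,((Q:4/3,T:5/3):57/16,W:31/16):61/24):9/4,V:25/8):15/8,(N:3/2,Y:-1/2):31/8):13/16,P:13/16)
total length: 109/4

109/4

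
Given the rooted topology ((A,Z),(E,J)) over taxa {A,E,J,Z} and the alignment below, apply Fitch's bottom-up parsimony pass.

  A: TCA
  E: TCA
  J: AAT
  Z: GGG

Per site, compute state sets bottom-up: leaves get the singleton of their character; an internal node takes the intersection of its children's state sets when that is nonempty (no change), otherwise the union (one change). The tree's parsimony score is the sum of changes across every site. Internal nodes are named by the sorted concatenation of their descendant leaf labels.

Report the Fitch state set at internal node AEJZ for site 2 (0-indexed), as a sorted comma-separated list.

A

AZ@0: {T} ∪ {G} = {G,T} (union, +1)
EJ@0: {T} ∪ {A} = {A,T} (union, +1)
AEJZ@0: {G,T} ∩ {A,T} = {T} (intersection, +0)
AZ@1: {C} ∪ {G} = {C,G} (union, +1)
EJ@1: {C} ∪ {A} = {A,C} (union, +1)
AEJZ@1: {C,G} ∩ {A,C} = {C} (intersection, +0)
AZ@2: {A} ∪ {G} = {A,G} (union, +1)
EJ@2: {A} ∪ {T} = {A,T} (union, +1)
AEJZ@2: {A,G} ∩ {A,T} = {A} (intersection, +0)
per-site changes: [2, 2, 2]; total = 6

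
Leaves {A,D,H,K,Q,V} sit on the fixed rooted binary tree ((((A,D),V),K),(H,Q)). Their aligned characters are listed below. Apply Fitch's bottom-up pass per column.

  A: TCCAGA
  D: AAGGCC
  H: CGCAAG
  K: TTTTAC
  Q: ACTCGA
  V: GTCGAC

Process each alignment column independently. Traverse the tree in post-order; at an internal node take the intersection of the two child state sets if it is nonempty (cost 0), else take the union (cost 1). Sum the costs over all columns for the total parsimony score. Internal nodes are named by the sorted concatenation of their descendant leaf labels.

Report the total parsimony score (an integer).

[col 0] AD: children A:{T}, D:{A} ∪→ {A,T}; cost 1
[col 0] ADV: children AD:{A,T}, V:{G} ∪→ {A,G,T}; cost 1
[col 0] ADKV: children ADV:{A,G,T}, K:{T} ∩→ {T}; cost 0
[col 0] HQ: children H:{C}, Q:{A} ∪→ {A,C}; cost 1
[col 0] ADHKQV: children ADKV:{T}, HQ:{A,C} ∪→ {A,C,T}; cost 1
[col 1] AD: children A:{C}, D:{A} ∪→ {A,C}; cost 1
[col 1] ADV: children AD:{A,C}, V:{T} ∪→ {A,C,T}; cost 1
[col 1] ADKV: children ADV:{A,C,T}, K:{T} ∩→ {T}; cost 0
[col 1] HQ: children H:{G}, Q:{C} ∪→ {C,G}; cost 1
[col 1] ADHKQV: children ADKV:{T}, HQ:{C,G} ∪→ {C,G,T}; cost 1
[col 2] AD: children A:{C}, D:{G} ∪→ {C,G}; cost 1
[col 2] ADV: children AD:{C,G}, V:{C} ∩→ {C}; cost 0
[col 2] ADKV: children ADV:{C}, K:{T} ∪→ {C,T}; cost 1
[col 2] HQ: children H:{C}, Q:{T} ∪→ {C,T}; cost 1
[col 2] ADHKQV: children ADKV:{C,T}, HQ:{C,T} ∩→ {C,T}; cost 0
[col 3] AD: children A:{A}, D:{G} ∪→ {A,G}; cost 1
[col 3] ADV: children AD:{A,G}, V:{G} ∩→ {G}; cost 0
[col 3] ADKV: children ADV:{G}, K:{T} ∪→ {G,T}; cost 1
[col 3] HQ: children H:{A}, Q:{C} ∪→ {A,C}; cost 1
[col 3] ADHKQV: children ADKV:{G,T}, HQ:{A,C} ∪→ {A,C,G,T}; cost 1
[col 4] AD: children A:{G}, D:{C} ∪→ {C,G}; cost 1
[col 4] ADV: children AD:{C,G}, V:{A} ∪→ {A,C,G}; cost 1
[col 4] ADKV: children ADV:{A,C,G}, K:{A} ∩→ {A}; cost 0
[col 4] HQ: children H:{A}, Q:{G} ∪→ {A,G}; cost 1
[col 4] ADHKQV: children ADKV:{A}, HQ:{A,G} ∩→ {A}; cost 0
[col 5] AD: children A:{A}, D:{C} ∪→ {A,C}; cost 1
[col 5] ADV: children AD:{A,C}, V:{C} ∩→ {C}; cost 0
[col 5] ADKV: children ADV:{C}, K:{C} ∩→ {C}; cost 0
[col 5] HQ: children H:{G}, Q:{A} ∪→ {A,G}; cost 1
[col 5] ADHKQV: children ADKV:{C}, HQ:{A,G} ∪→ {A,C,G}; cost 1
per-site changes: [4, 4, 3, 4, 3, 3]; total = 21

21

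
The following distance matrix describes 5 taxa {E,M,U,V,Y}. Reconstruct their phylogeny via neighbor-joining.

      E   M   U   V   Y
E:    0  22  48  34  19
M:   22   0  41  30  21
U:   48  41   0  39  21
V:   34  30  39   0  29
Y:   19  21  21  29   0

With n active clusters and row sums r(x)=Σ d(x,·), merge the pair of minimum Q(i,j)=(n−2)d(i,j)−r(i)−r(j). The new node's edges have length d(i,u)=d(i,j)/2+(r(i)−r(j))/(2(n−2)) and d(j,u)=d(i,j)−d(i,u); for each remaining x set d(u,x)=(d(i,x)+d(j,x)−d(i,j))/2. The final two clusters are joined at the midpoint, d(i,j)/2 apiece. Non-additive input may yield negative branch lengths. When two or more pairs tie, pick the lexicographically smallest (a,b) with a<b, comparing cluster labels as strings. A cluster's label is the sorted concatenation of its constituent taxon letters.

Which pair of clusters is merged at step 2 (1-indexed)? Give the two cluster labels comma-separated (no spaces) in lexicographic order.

step 1: merge (U,Y) at d=21, Q=-176; branch lengths U→61/3, Y→2/3; new cluster UY
  updated: d(E,UY)=23, d(M,UY)=41/2, d(UY,V)=47/2
step 2: merge (E,M) at d=22, Q=-215/2; branch lengths E→101/8, M→75/8; new cluster EM
  updated: d(EM,UY)=43/4, d(EM,V)=21
step 3: merge (EM,UY) at d=43/4, Q=-221/4; branch lengths EM→33/8, UY→53/8; new cluster EMUY
  updated: d(EMUY,V)=135/8
step 4: merge (EMUY,V) at d=135/8; branch lengths EMUY→135/16, V→135/16; new cluster EMUVY
final tree: (((E:101/8,M:75/8):33/8,(U:61/3,Y:2/3):53/8):135/16,V:135/16)
total length: 565/8

E,M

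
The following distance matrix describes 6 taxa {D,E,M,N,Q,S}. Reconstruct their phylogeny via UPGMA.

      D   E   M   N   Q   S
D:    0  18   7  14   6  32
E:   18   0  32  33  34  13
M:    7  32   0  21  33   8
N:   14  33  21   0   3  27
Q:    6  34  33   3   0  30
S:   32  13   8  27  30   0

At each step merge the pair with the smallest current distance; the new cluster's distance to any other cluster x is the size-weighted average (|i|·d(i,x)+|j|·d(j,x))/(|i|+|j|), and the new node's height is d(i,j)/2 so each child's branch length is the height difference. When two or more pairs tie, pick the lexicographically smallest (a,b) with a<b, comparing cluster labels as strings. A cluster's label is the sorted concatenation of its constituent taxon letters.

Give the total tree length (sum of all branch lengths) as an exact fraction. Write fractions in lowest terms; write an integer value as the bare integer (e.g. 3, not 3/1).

step 1: merge (N,Q) at d=3; branch lengths N→3/2, Q→3/2; new cluster NQ
  updated: d(D,NQ)=10, d(E,NQ)=67/2, d(M,NQ)=27, d(NQ,S)=57/2
step 2: merge (D,M) at d=7; branch lengths D→7/2, M→7/2; new cluster DM
  updated: d(DM,E)=25, d(DM,NQ)=37/2, d(DM,S)=20
step 3: merge (E,S) at d=13; branch lengths E→13/2, S→13/2; new cluster ES
  updated: d(DM,ES)=45/2, d(ES,NQ)=31
step 4: merge (DM,NQ) at d=37/2; branch lengths DM→23/4, NQ→31/4; new cluster DMNQ
  updated: d(DMNQ,ES)=107/4
step 5: merge (DMNQ,ES) at d=107/4; branch lengths DMNQ→33/8, ES→55/8; new cluster DEMNQS
final tree: (((D:7/2,M:7/2):23/4,(N:3/2,Q:3/2):31/4):33/8,(E:13/2,S:13/2):55/8)
total length: 95/2

95/2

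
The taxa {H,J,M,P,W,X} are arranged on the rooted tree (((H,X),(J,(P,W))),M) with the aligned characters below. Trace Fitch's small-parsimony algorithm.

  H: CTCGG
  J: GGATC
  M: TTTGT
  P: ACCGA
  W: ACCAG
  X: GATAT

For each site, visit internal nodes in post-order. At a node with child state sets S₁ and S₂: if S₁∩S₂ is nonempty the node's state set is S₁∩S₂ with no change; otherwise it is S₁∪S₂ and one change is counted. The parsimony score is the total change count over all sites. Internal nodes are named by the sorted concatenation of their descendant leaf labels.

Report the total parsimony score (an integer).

site 0, node HX: H={C} ∪ X={G} → {C,G} (+1)
site 0, node PW: P={A} ∩ W={A} → {A} (+0)
site 0, node JPW: J={G} ∪ PW={A} → {A,G} (+1)
site 0, node HJPWX: HX={C,G} ∩ JPW={A,G} → {G} (+0)
site 0, node HJMPWX: HJPWX={G} ∪ M={T} → {G,T} (+1)
site 1, node HX: H={T} ∪ X={A} → {A,T} (+1)
site 1, node PW: P={C} ∩ W={C} → {C} (+0)
site 1, node JPW: J={G} ∪ PW={C} → {C,G} (+1)
site 1, node HJPWX: HX={A,T} ∪ JPW={C,G} → {A,C,G,T} (+1)
site 1, node HJMPWX: HJPWX={A,C,G,T} ∩ M={T} → {T} (+0)
site 2, node HX: H={C} ∪ X={T} → {C,T} (+1)
site 2, node PW: P={C} ∩ W={C} → {C} (+0)
site 2, node JPW: J={A} ∪ PW={C} → {A,C} (+1)
site 2, node HJPWX: HX={C,T} ∩ JPW={A,C} → {C} (+0)
site 2, node HJMPWX: HJPWX={C} ∪ M={T} → {C,T} (+1)
site 3, node HX: H={G} ∪ X={A} → {A,G} (+1)
site 3, node PW: P={G} ∪ W={A} → {A,G} (+1)
site 3, node JPW: J={T} ∪ PW={A,G} → {A,G,T} (+1)
site 3, node HJPWX: HX={A,G} ∩ JPW={A,G,T} → {A,G} (+0)
site 3, node HJMPWX: HJPWX={A,G} ∩ M={G} → {G} (+0)
site 4, node HX: H={G} ∪ X={T} → {G,T} (+1)
site 4, node PW: P={A} ∪ W={G} → {A,G} (+1)
site 4, node JPW: J={C} ∪ PW={A,G} → {A,C,G} (+1)
site 4, node HJPWX: HX={G,T} ∩ JPW={A,C,G} → {G} (+0)
site 4, node HJMPWX: HJPWX={G} ∪ M={T} → {G,T} (+1)
per-site changes: [3, 3, 3, 3, 4]; total = 16

16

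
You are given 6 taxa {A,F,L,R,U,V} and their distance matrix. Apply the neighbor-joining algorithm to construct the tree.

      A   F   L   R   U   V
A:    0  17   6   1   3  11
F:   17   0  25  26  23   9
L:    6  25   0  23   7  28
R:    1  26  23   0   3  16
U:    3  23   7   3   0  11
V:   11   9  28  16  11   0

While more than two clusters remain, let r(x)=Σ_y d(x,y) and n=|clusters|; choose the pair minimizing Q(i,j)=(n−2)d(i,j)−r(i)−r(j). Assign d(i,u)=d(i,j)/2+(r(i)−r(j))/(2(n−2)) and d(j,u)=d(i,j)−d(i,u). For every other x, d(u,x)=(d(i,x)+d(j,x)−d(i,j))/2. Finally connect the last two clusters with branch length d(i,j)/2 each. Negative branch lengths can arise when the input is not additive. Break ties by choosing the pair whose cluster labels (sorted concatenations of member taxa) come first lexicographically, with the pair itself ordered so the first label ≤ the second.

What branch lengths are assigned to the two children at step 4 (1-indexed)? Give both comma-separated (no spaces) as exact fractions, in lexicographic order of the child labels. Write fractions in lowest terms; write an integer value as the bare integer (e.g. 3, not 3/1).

1. join F+V (d=9, Q=-139) ⇒ FV; edges |F|=61/8, |V|=11/8
  updated: d(A,FV)=19/2, d(FV,L)=22, d(FV,R)=33/2, d(FV,U)=25/2
2. join L+U (d=7, Q=-125/2) ⇒ LU; edges |L|=107/12, |U|=-23/12
  updated: d(A,LU)=1, d(FV,LU)=55/4, d(LU,R)=19/2
3. join A+R (d=1, Q=-73/2) ⇒ AR; edges |A|=-27/8, |R|=35/8
  updated: d(AR,FV)=25/2, d(AR,LU)=19/4
4. join AR+FV (d=25/2, Q=-31) ⇒ AFRV; edges |AR|=7/4, |FV|=43/4
  updated: d(AFRV,LU)=3
5. join AFRV+LU (d=3) ⇒ AFLRUV; edges |AFRV|=3/2, |LU|=3/2
final tree: (((A:-27/8,R:35/8):7/4,(F:61/8,V:11/8):43/4):3/2,(L:107/12,U:-23/12):3/2)
total length: 65/2

7/4,43/4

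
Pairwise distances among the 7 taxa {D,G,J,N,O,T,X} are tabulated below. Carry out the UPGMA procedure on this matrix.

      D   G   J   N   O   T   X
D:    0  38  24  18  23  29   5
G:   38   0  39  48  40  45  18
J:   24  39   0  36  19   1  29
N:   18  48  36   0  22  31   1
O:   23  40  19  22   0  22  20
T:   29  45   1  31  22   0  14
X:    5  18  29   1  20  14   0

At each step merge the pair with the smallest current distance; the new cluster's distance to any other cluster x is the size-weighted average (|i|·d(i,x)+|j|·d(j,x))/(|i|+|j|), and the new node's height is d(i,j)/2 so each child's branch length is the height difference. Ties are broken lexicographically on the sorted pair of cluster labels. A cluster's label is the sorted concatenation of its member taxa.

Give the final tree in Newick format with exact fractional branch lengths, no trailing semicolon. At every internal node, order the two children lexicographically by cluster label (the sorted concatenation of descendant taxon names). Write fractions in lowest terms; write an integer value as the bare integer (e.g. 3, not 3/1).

(((D:23/4,(N:1/2,X:1/2):21/4):83/12,((J:1/2,T:1/2):39/4,O:41/4):29/12):19/3,G:19)

iteration 1: select J,T (d=1); attach at lengths (1/2, 1/2); label the merged cluster JT
  updated: d(D,JT)=53/2, d(G,JT)=42, d(JT,N)=67/2, d(JT,O)=41/2, d(JT,X)=43/2
iteration 2: select N,X (d=1); attach at lengths (1/2, 1/2); label the merged cluster NX
  updated: d(D,NX)=23/2, d(G,NX)=33, d(JT,NX)=55/2, d(NX,O)=21
iteration 3: select D,NX (d=23/2); attach at lengths (23/4, 21/4); label the merged cluster DNX
  updated: d(DNX,G)=104/3, d(DNX,JT)=163/6, d(DNX,O)=65/3
iteration 4: select JT,O (d=41/2); attach at lengths (39/4, 41/4); label the merged cluster JOT
  updated: d(DNX,JOT)=76/3, d(G,JOT)=124/3
iteration 5: select DNX,JOT (d=76/3); attach at lengths (83/12, 29/12); label the merged cluster DJNOTX
  updated: d(DJNOTX,G)=38
iteration 6: select DJNOTX,G (d=38); attach at lengths (19/3, 19); label the merged cluster DGJNOTX
final tree: (((D:23/4,(N:1/2,X:1/2):21/4):83/12,((J:1/2,T:1/2):39/4,O:41/4):29/12):19/3,G:19)
total length: 203/3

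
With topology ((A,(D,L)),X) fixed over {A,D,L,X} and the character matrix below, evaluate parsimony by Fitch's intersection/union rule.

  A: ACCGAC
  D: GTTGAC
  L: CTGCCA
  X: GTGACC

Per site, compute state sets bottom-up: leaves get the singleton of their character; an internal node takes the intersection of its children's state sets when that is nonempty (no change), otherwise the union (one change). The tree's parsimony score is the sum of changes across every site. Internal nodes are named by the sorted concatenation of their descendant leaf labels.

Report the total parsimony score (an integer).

DL@0: {G} ∪ {C} = {C,G} (union, +1)
ADL@0: {A} ∪ {C,G} = {A,C,G} (union, +1)
ADLX@0: {A,C,G} ∩ {G} = {G} (intersection, +0)
DL@1: {T} ∩ {T} = {T} (intersection, +0)
ADL@1: {C} ∪ {T} = {C,T} (union, +1)
ADLX@1: {C,T} ∩ {T} = {T} (intersection, +0)
DL@2: {T} ∪ {G} = {G,T} (union, +1)
ADL@2: {C} ∪ {G,T} = {C,G,T} (union, +1)
ADLX@2: {C,G,T} ∩ {G} = {G} (intersection, +0)
DL@3: {G} ∪ {C} = {C,G} (union, +1)
ADL@3: {G} ∩ {C,G} = {G} (intersection, +0)
ADLX@3: {G} ∪ {A} = {A,G} (union, +1)
DL@4: {A} ∪ {C} = {A,C} (union, +1)
ADL@4: {A} ∩ {A,C} = {A} (intersection, +0)
ADLX@4: {A} ∪ {C} = {A,C} (union, +1)
DL@5: {C} ∪ {A} = {A,C} (union, +1)
ADL@5: {C} ∩ {A,C} = {C} (intersection, +0)
ADLX@5: {C} ∩ {C} = {C} (intersection, +0)
per-site changes: [2, 1, 2, 2, 2, 1]; total = 10

10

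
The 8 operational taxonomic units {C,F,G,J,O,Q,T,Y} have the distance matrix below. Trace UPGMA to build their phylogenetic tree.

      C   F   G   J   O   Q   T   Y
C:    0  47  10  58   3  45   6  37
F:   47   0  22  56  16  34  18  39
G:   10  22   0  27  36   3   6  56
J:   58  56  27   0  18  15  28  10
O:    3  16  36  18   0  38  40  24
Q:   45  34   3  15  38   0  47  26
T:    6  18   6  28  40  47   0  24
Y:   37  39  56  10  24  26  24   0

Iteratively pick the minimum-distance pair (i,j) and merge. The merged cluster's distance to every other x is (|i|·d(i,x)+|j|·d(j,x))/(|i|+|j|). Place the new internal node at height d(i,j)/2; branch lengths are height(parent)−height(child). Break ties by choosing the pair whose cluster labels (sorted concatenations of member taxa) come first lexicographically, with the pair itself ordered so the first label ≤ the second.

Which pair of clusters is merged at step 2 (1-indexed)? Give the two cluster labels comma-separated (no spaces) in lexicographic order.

1. join C+O (d=3) ⇒ CO; edges |C|=3/2, |O|=3/2
  updated: d(CO,F)=63/2, d(CO,G)=23, d(CO,J)=38, d(CO,Q)=83/2, d(CO,T)=23, d(CO,Y)=61/2
2. join G+Q (d=3) ⇒ GQ; edges |G|=3/2, |Q|=3/2
  updated: d(CO,GQ)=129/4, d(F,GQ)=28, d(GQ,J)=21, d(GQ,T)=53/2, d(GQ,Y)=41
3. join J+Y (d=10) ⇒ JY; edges |J|=5, |Y|=5
  updated: d(CO,JY)=137/4, d(F,JY)=95/2, d(GQ,JY)=31, d(JY,T)=26
4. join F+T (d=18) ⇒ FT; edges |F|=9, |T|=9
  updated: d(CO,FT)=109/4, d(FT,GQ)=109/4, d(FT,JY)=147/4
5. join CO+FT (d=109/4) ⇒ CFOT; edges |CO|=97/8, |FT|=37/8
  updated: d(CFOT,GQ)=119/4, d(CFOT,JY)=71/2
6. join CFOT+GQ (d=119/4) ⇒ CFGOQT; edges |CFOT|=5/4, |GQ|=107/8
  updated: d(CFGOQT,JY)=34
7. join CFGOQT+JY (d=34) ⇒ CFGJOQTY; edges |CFGOQT|=17/8, |JY|=12
final tree: ((((C:3/2,O:3/2):97/8,(F:9,T:9):37/8):5/4,(G:3/2,Q:3/2):107/8):17/8,(J:5,Y:5):12)
total length: 159/2

G,Q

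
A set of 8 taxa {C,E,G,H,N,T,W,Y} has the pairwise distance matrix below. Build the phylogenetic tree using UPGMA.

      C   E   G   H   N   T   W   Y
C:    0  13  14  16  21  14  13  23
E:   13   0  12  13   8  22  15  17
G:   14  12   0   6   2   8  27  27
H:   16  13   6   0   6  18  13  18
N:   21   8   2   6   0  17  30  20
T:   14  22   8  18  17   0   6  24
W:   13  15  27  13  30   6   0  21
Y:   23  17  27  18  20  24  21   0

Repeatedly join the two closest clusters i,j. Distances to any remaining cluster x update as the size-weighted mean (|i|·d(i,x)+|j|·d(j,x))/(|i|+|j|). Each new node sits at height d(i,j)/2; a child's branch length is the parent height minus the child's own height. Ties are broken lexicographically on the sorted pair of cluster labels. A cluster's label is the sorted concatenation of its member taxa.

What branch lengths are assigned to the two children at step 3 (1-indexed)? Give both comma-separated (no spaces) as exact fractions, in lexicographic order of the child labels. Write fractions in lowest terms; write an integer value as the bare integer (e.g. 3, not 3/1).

3,3

1. join G+N (d=2) ⇒ GN; edges |G|=1, |N|=1
  updated: d(C,GN)=35/2, d(E,GN)=10, d(GN,H)=6, d(GN,T)=25/2, d(GN,W)=57/2, d(GN,Y)=47/2
2. join GN+H (d=6) ⇒ GHN; edges |GN|=2, |H|=3
  updated: d(C,GHN)=17, d(E,GHN)=11, d(GHN,T)=43/3, d(GHN,W)=70/3, d(GHN,Y)=65/3
3. join T+W (d=6) ⇒ TW; edges |T|=3, |W|=3
  updated: d(C,TW)=27/2, d(E,TW)=37/2, d(GHN,TW)=113/6, d(TW,Y)=45/2
4. join E+GHN (d=11) ⇒ EGHN; edges |E|=11/2, |GHN|=5/2
  updated: d(C,EGHN)=16, d(EGHN,TW)=75/4, d(EGHN,Y)=41/2
5. join C+TW (d=27/2) ⇒ CTW; edges |C|=27/4, |TW|=15/4
  updated: d(CTW,EGHN)=107/6, d(CTW,Y)=68/3
6. join CTW+EGHN (d=107/6) ⇒ CEGHNTW; edges |CTW|=13/6, |EGHN|=41/12
  updated: d(CEGHNTW,Y)=150/7
7. join CEGHNTW+Y (d=150/7) ⇒ CEGHNTWY; edges |CEGHNTW|=151/84, |Y|=75/7
final tree: (((C:27/4,(T:3,W:3):15/4):13/6,(E:11/2,((G:1,N:1):2,H:3):5/2):41/12):151/84,Y:75/7)
total length: 2083/42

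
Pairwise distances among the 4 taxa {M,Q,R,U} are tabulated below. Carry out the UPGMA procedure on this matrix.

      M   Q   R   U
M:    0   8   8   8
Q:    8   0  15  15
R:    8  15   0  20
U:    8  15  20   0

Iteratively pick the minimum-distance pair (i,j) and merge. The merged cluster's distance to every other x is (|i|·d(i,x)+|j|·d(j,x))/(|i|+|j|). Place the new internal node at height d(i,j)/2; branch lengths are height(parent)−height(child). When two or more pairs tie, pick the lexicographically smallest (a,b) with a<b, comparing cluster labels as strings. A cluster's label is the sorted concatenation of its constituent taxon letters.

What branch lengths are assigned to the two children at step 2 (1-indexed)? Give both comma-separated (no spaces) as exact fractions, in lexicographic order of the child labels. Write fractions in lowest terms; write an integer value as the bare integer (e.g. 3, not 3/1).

iteration 1: select M,Q (d=8); attach at lengths (4, 4); label the merged cluster MQ
  updated: d(MQ,R)=23/2, d(MQ,U)=23/2
iteration 2: select MQ,R (d=23/2); attach at lengths (7/4, 23/4); label the merged cluster MQR
  updated: d(MQR,U)=43/3
iteration 3: select MQR,U (d=43/3); attach at lengths (17/12, 43/6); label the merged cluster MQRU
final tree: (((M:4,Q:4):7/4,R:23/4):17/12,U:43/6)
total length: 289/12

7/4,23/4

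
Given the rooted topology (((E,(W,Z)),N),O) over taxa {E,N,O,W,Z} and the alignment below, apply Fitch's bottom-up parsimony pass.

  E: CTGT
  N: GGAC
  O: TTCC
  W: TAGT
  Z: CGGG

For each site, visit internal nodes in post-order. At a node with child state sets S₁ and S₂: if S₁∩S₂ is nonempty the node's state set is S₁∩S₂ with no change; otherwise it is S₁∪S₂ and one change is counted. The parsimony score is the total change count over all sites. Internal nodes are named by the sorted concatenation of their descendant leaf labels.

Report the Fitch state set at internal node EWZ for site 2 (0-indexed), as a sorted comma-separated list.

G

site 0, node WZ: W={T} ∪ Z={C} → {C,T} (+1)
site 0, node EWZ: E={C} ∩ WZ={C,T} → {C} (+0)
site 0, node ENWZ: EWZ={C} ∪ N={G} → {C,G} (+1)
site 0, node ENOWZ: ENWZ={C,G} ∪ O={T} → {C,G,T} (+1)
site 1, node WZ: W={A} ∪ Z={G} → {A,G} (+1)
site 1, node EWZ: E={T} ∪ WZ={A,G} → {A,G,T} (+1)
site 1, node ENWZ: EWZ={A,G,T} ∩ N={G} → {G} (+0)
site 1, node ENOWZ: ENWZ={G} ∪ O={T} → {G,T} (+1)
site 2, node WZ: W={G} ∩ Z={G} → {G} (+0)
site 2, node EWZ: E={G} ∩ WZ={G} → {G} (+0)
site 2, node ENWZ: EWZ={G} ∪ N={A} → {A,G} (+1)
site 2, node ENOWZ: ENWZ={A,G} ∪ O={C} → {A,C,G} (+1)
site 3, node WZ: W={T} ∪ Z={G} → {G,T} (+1)
site 3, node EWZ: E={T} ∩ WZ={G,T} → {T} (+0)
site 3, node ENWZ: EWZ={T} ∪ N={C} → {C,T} (+1)
site 3, node ENOWZ: ENWZ={C,T} ∩ O={C} → {C} (+0)
per-site changes: [3, 3, 2, 2]; total = 10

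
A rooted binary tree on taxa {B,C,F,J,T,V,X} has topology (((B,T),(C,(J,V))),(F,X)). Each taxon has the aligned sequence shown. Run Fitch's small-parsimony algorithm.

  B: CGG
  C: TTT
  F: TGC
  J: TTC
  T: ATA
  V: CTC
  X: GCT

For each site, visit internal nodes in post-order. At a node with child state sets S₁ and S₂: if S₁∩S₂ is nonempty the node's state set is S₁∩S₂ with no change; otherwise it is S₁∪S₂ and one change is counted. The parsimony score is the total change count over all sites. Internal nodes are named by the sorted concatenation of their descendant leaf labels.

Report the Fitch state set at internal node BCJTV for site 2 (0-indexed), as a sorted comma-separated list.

A,C,G,T

[col 0] BT: children B:{C}, T:{A} ∪→ {A,C}; cost 1
[col 0] JV: children J:{T}, V:{C} ∪→ {C,T}; cost 1
[col 0] CJV: children C:{T}, JV:{C,T} ∩→ {T}; cost 0
[col 0] BCJTV: children BT:{A,C}, CJV:{T} ∪→ {A,C,T}; cost 1
[col 0] FX: children F:{T}, X:{G} ∪→ {G,T}; cost 1
[col 0] BCFJTVX: children BCJTV:{A,C,T}, FX:{G,T} ∩→ {T}; cost 0
[col 1] BT: children B:{G}, T:{T} ∪→ {G,T}; cost 1
[col 1] JV: children J:{T}, V:{T} ∩→ {T}; cost 0
[col 1] CJV: children C:{T}, JV:{T} ∩→ {T}; cost 0
[col 1] BCJTV: children BT:{G,T}, CJV:{T} ∩→ {T}; cost 0
[col 1] FX: children F:{G}, X:{C} ∪→ {C,G}; cost 1
[col 1] BCFJTVX: children BCJTV:{T}, FX:{C,G} ∪→ {C,G,T}; cost 1
[col 2] BT: children B:{G}, T:{A} ∪→ {A,G}; cost 1
[col 2] JV: children J:{C}, V:{C} ∩→ {C}; cost 0
[col 2] CJV: children C:{T}, JV:{C} ∪→ {C,T}; cost 1
[col 2] BCJTV: children BT:{A,G}, CJV:{C,T} ∪→ {A,C,G,T}; cost 1
[col 2] FX: children F:{C}, X:{T} ∪→ {C,T}; cost 1
[col 2] BCFJTVX: children BCJTV:{A,C,G,T}, FX:{C,T} ∩→ {C,T}; cost 0
per-site changes: [4, 3, 4]; total = 11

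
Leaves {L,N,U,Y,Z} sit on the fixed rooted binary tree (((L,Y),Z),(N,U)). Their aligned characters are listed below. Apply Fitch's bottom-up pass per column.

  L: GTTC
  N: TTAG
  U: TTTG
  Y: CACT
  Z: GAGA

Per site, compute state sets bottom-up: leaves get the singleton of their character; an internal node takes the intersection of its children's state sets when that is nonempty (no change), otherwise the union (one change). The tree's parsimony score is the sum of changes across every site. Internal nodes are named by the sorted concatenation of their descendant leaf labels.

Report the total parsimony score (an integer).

site 0, node LY: L={G} ∪ Y={C} → {C,G} (+1)
site 0, node LYZ: LY={C,G} ∩ Z={G} → {G} (+0)
site 0, node NU: N={T} ∩ U={T} → {T} (+0)
site 0, node LNUYZ: LYZ={G} ∪ NU={T} → {G,T} (+1)
site 1, node LY: L={T} ∪ Y={A} → {A,T} (+1)
site 1, node LYZ: LY={A,T} ∩ Z={A} → {A} (+0)
site 1, node NU: N={T} ∩ U={T} → {T} (+0)
site 1, node LNUYZ: LYZ={A} ∪ NU={T} → {A,T} (+1)
site 2, node LY: L={T} ∪ Y={C} → {C,T} (+1)
site 2, node LYZ: LY={C,T} ∪ Z={G} → {C,G,T} (+1)
site 2, node NU: N={A} ∪ U={T} → {A,T} (+1)
site 2, node LNUYZ: LYZ={C,G,T} ∩ NU={A,T} → {T} (+0)
site 3, node LY: L={C} ∪ Y={T} → {C,T} (+1)
site 3, node LYZ: LY={C,T} ∪ Z={A} → {A,C,T} (+1)
site 3, node NU: N={G} ∩ U={G} → {G} (+0)
site 3, node LNUYZ: LYZ={A,C,T} ∪ NU={G} → {A,C,G,T} (+1)
per-site changes: [2, 2, 3, 3]; total = 10

10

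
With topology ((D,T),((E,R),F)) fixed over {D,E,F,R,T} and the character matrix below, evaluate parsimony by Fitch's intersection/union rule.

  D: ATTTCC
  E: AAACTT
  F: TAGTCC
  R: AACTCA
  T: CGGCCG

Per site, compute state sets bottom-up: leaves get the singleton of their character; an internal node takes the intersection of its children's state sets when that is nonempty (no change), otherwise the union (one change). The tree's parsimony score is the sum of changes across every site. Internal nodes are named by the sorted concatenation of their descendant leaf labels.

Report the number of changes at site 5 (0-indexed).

3

DT@0: {A} ∪ {C} = {A,C} (union, +1)
ER@0: {A} ∩ {A} = {A} (intersection, +0)
EFR@0: {A} ∪ {T} = {A,T} (union, +1)
DEFRT@0: {A,C} ∩ {A,T} = {A} (intersection, +0)
DT@1: {T} ∪ {G} = {G,T} (union, +1)
ER@1: {A} ∩ {A} = {A} (intersection, +0)
EFR@1: {A} ∩ {A} = {A} (intersection, +0)
DEFRT@1: {G,T} ∪ {A} = {A,G,T} (union, +1)
DT@2: {T} ∪ {G} = {G,T} (union, +1)
ER@2: {A} ∪ {C} = {A,C} (union, +1)
EFR@2: {A,C} ∪ {G} = {A,C,G} (union, +1)
DEFRT@2: {G,T} ∩ {A,C,G} = {G} (intersection, +0)
DT@3: {T} ∪ {C} = {C,T} (union, +1)
ER@3: {C} ∪ {T} = {C,T} (union, +1)
EFR@3: {C,T} ∩ {T} = {T} (intersection, +0)
DEFRT@3: {C,T} ∩ {T} = {T} (intersection, +0)
DT@4: {C} ∩ {C} = {C} (intersection, +0)
ER@4: {T} ∪ {C} = {C,T} (union, +1)
EFR@4: {C,T} ∩ {C} = {C} (intersection, +0)
DEFRT@4: {C} ∩ {C} = {C} (intersection, +0)
DT@5: {C} ∪ {G} = {C,G} (union, +1)
ER@5: {T} ∪ {A} = {A,T} (union, +1)
EFR@5: {A,T} ∪ {C} = {A,C,T} (union, +1)
DEFRT@5: {C,G} ∩ {A,C,T} = {C} (intersection, +0)
per-site changes: [2, 2, 3, 2, 1, 3]; total = 13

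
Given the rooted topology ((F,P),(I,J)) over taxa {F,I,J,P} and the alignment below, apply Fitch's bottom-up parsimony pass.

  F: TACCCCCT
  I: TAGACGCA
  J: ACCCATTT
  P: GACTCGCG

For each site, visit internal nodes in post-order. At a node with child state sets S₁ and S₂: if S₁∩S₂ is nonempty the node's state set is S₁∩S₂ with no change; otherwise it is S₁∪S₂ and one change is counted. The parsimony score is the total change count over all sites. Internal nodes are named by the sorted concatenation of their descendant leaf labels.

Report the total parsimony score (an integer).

12

site 0, node FP: F={T} ∪ P={G} → {G,T} (+1)
site 0, node IJ: I={T} ∪ J={A} → {A,T} (+1)
site 0, node FIJP: FP={G,T} ∩ IJ={A,T} → {T} (+0)
site 1, node FP: F={A} ∩ P={A} → {A} (+0)
site 1, node IJ: I={A} ∪ J={C} → {A,C} (+1)
site 1, node FIJP: FP={A} ∩ IJ={A,C} → {A} (+0)
site 2, node FP: F={C} ∩ P={C} → {C} (+0)
site 2, node IJ: I={G} ∪ J={C} → {C,G} (+1)
site 2, node FIJP: FP={C} ∩ IJ={C,G} → {C} (+0)
site 3, node FP: F={C} ∪ P={T} → {C,T} (+1)
site 3, node IJ: I={A} ∪ J={C} → {A,C} (+1)
site 3, node FIJP: FP={C,T} ∩ IJ={A,C} → {C} (+0)
site 4, node FP: F={C} ∩ P={C} → {C} (+0)
site 4, node IJ: I={C} ∪ J={A} → {A,C} (+1)
site 4, node FIJP: FP={C} ∩ IJ={A,C} → {C} (+0)
site 5, node FP: F={C} ∪ P={G} → {C,G} (+1)
site 5, node IJ: I={G} ∪ J={T} → {G,T} (+1)
site 5, node FIJP: FP={C,G} ∩ IJ={G,T} → {G} (+0)
site 6, node FP: F={C} ∩ P={C} → {C} (+0)
site 6, node IJ: I={C} ∪ J={T} → {C,T} (+1)
site 6, node FIJP: FP={C} ∩ IJ={C,T} → {C} (+0)
site 7, node FP: F={T} ∪ P={G} → {G,T} (+1)
site 7, node IJ: I={A} ∪ J={T} → {A,T} (+1)
site 7, node FIJP: FP={G,T} ∩ IJ={A,T} → {T} (+0)
per-site changes: [2, 1, 1, 2, 1, 2, 1, 2]; total = 12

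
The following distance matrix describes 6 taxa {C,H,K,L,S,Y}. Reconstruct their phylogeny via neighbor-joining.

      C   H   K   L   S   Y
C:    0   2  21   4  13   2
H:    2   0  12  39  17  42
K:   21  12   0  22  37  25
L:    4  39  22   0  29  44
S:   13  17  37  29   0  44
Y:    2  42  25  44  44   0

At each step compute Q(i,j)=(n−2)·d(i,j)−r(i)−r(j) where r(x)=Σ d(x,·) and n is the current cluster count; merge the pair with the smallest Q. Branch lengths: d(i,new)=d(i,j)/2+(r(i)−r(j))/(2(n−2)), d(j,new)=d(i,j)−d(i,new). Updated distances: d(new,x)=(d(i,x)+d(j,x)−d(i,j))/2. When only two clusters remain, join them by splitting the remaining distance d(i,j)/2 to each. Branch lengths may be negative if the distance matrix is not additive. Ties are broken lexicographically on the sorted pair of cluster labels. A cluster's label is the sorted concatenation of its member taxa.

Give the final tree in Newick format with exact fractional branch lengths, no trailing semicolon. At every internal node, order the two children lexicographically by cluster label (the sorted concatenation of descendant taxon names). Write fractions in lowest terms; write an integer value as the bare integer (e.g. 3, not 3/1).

((((C:-107/8,Y:123/8):35/4,(H:59/12,S:145/12):7):11/4,K:67/8):109/16,L:109/16)

iteration 1: select C,Y (d=2, Q=-191); attach at lengths (-107/8, 123/8); label the merged cluster CY
  updated: d(CY,H)=21, d(CY,K)=22, d(CY,L)=23, d(CY,S)=55/2
iteration 2: select H,S (d=17, Q=-297/2); attach at lengths (59/12, 145/12); label the merged cluster HS
  updated: d(CY,HS)=63/4, d(HS,K)=16, d(HS,L)=51/2
iteration 3: select CY,HS (d=63/4, Q=-173/2); attach at lengths (35/4, 7); label the merged cluster CHSY
  updated: d(CHSY,K)=89/8, d(CHSY,L)=131/8
iteration 4: select CHSY,K (d=89/8, Q=-99/2); attach at lengths (11/4, 67/8); label the merged cluster CHKSY
  updated: d(CHKSY,L)=109/8
iteration 5: select CHKSY,L (d=109/8); attach at lengths (109/16, 109/16); label the merged cluster CHKLSY
final tree: ((((C:-107/8,Y:123/8):35/4,(H:59/12,S:145/12):7):11/4,K:67/8):109/16,L:109/16)
total length: 119/2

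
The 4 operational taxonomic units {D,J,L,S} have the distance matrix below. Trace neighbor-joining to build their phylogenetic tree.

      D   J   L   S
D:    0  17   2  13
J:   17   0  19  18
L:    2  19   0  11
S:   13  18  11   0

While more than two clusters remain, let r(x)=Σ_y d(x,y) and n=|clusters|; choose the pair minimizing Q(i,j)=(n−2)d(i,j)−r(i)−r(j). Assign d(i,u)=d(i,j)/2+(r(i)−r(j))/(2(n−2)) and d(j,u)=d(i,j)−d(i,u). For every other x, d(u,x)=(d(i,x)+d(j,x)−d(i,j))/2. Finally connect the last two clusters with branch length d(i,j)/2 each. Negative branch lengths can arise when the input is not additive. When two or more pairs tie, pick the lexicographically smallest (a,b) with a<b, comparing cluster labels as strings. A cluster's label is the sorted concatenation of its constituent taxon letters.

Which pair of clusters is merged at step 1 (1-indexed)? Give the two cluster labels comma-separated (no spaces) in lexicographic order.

D,L

1. join D+L (d=2, Q=-60) ⇒ DL; edges |D|=1, |L|=1
  updated: d(DL,J)=17, d(DL,S)=11
2. join DL+J (d=17, Q=-46) ⇒ DJL; edges |DL|=5, |J|=12
  updated: d(DJL,S)=6
3. join DJL+S (d=6) ⇒ DJLS; edges |DJL|=3, |S|=3
final tree: (((D:1,L:1):5,J:12):3,S:3)
total length: 25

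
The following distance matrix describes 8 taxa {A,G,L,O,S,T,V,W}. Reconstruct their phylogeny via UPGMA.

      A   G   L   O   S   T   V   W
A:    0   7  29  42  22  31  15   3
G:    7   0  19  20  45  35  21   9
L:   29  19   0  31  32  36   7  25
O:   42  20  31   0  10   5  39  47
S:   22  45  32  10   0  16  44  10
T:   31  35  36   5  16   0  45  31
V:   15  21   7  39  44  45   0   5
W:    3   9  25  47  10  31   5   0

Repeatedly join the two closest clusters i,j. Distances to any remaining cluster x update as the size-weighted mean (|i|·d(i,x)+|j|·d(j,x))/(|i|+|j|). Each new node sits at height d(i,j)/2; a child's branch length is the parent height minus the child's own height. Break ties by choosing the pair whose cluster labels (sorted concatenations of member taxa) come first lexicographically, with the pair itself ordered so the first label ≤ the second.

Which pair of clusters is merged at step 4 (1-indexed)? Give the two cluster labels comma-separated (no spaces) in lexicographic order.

step 1: merge (A,W) at d=3; branch lengths A→3/2, W→3/2; new cluster AW
  updated: d(AW,G)=8, d(AW,L)=27, d(AW,O)=89/2, d(AW,S)=16, d(AW,T)=31, d(AW,V)=10
step 2: merge (O,T) at d=5; branch lengths O→5/2, T→5/2; new cluster OT
  updated: d(AW,OT)=151/4, d(G,OT)=55/2, d(L,OT)=67/2, d(OT,S)=13, d(OT,V)=42
step 3: merge (L,V) at d=7; branch lengths L→7/2, V→7/2; new cluster LV
  updated: d(AW,LV)=37/2, d(G,LV)=20, d(LV,OT)=151/4, d(LV,S)=38
step 4: merge (AW,G) at d=8; branch lengths AW→5/2, G→4; new cluster AGW
  updated: d(AGW,LV)=19, d(AGW,OT)=103/3, d(AGW,S)=77/3
step 5: merge (OT,S) at d=13; branch lengths OT→4, S→13/2; new cluster OST
  updated: d(AGW,OST)=283/9, d(LV,OST)=227/6
step 6: merge (AGW,LV) at d=19; branch lengths AGW→11/2, LV→6; new cluster AGLVW
  updated: d(AGLVW,OST)=34
step 7: merge (AGLVW,OST) at d=34; branch lengths AGLVW→15/2, OST→21/2; new cluster AGLOSTVW
final tree: ((((A:3/2,W:3/2):5/2,G:4):11/2,(L:7/2,V:7/2):6):15/2,((O:5/2,T:5/2):4,S:13/2):21/2)
total length: 123/2

AW,G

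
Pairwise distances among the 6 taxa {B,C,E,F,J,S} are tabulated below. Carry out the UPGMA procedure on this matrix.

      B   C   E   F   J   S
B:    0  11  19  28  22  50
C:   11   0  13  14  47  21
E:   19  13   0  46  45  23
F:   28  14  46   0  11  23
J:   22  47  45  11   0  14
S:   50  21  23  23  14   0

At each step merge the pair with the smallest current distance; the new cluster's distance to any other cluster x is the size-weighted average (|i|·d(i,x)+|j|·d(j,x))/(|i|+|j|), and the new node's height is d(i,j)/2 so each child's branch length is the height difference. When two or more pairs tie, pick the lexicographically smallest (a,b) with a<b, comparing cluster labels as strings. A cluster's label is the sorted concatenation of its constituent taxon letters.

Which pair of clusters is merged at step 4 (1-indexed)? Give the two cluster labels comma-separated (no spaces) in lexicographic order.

1. join B+C (d=11) ⇒ BC; edges |B|=11/2, |C|=11/2
  updated: d(BC,E)=16, d(BC,F)=21, d(BC,J)=69/2, d(BC,S)=71/2
2. join F+J (d=11) ⇒ FJ; edges |F|=11/2, |J|=11/2
  updated: d(BC,FJ)=111/4, d(E,FJ)=91/2, d(FJ,S)=37/2
3. join BC+E (d=16) ⇒ BCE; edges |BC|=5/2, |E|=8
  updated: d(BCE,FJ)=101/3, d(BCE,S)=94/3
4. join FJ+S (d=37/2) ⇒ FJS; edges |FJ|=15/4, |S|=37/4
  updated: d(BCE,FJS)=296/9
5. join BCE+FJS (d=296/9) ⇒ BCEFJS; edges |BCE|=76/9, |FJS|=259/36
final tree: (((B:11/2,C:11/2):5/2,E:8):76/9,((F:11/2,J:11/2):15/4,S:37/4):259/36)
total length: 2201/36

FJ,S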